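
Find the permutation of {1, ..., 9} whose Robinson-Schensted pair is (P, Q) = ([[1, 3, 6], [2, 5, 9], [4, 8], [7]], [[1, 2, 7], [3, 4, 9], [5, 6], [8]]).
7 8 4 5 2 3 9 1 6

Reverse the RSK construction: for i from n down to 1, find the cell of Q containing i, remove the entry at that cell from P, and reverse-bump it up through P; the value ejected from row 1 is w(i).

Step i=9: Q has 9 at row 2, column 3; remove 9 from row 2 of P and reverse-bump: 9 enters row 1 and ejects 6. So w(9) = 6. P is now [[1, 3, 9], [2, 5], [4, 8], [7]].
Step i=8: Q has 8 at row 4, column 1; remove 7 from row 4 of P and reverse-bump: 7 enters row 3 and ejects 4; 4 enters row 2 and ejects 2; 2 enters row 1 and ejects 1. So w(8) = 1. P is now [[2, 3, 9], [4, 5], [7, 8]].
Step i=7: Q has 7 at row 1, column 3; remove that cell from P, ejecting 9. So w(7) = 9. P is now [[2, 3], [4, 5], [7, 8]].
Step i=6: Q has 6 at row 3, column 2; remove 8 from row 3 of P and reverse-bump: 8 enters row 2 and ejects 5; 5 enters row 1 and ejects 3. So w(6) = 3. P is now [[2, 5], [4, 8], [7]].
Step i=5: Q has 5 at row 3, column 1; remove 7 from row 3 of P and reverse-bump: 7 enters row 2 and ejects 4; 4 enters row 1 and ejects 2. So w(5) = 2. P is now [[4, 5], [7, 8]].
Step i=4: Q has 4 at row 2, column 2; remove 8 from row 2 of P and reverse-bump: 8 enters row 1 and ejects 5. So w(4) = 5. P is now [[4, 8], [7]].
Step i=3: Q has 3 at row 2, column 1; remove 7 from row 2 of P and reverse-bump: 7 enters row 1 and ejects 4. So w(3) = 4. P is now [[7, 8]].
Step i=2: Q has 2 at row 1, column 2; remove that cell from P, ejecting 8. So w(2) = 8. P is now [[7]].
Step i=1: Q has 1 at row 1, column 1; remove that cell from P, ejecting 7. So w(1) = 7. P is now [].

So w = 7 8 4 5 2 3 9 1 6.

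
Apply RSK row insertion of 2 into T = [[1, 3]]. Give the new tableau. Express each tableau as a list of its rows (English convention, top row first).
[[1, 2], [3]]

In row 1, 2 replaces 3 (the leftmost entry greater than 2); 3 is bumped to row 2. 3 starts a new row 2. The new tableau is [[1, 2], [3]].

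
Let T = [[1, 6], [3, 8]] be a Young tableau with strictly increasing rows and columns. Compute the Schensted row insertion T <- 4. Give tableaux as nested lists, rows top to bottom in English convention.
In row 1, 4 replaces 6 (the leftmost entry greater than 4); 6 is bumped to row 2. In row 2, 6 replaces 8 (the leftmost entry greater than 6); 8 is bumped to row 3. 8 starts a new row 3. The new tableau is [[1, 4], [3, 6], [8]].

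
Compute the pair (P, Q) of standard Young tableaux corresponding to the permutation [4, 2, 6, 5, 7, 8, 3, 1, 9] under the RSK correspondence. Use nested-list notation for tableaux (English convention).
Insert each entry of the permutation into P by Schensted row insertion, recording in Q the position of each new cell.

After inserting 4: P = [[4]].
After inserting 2: P = [[2], [4]].
After inserting 6: P = [[2, 6], [4]].
After inserting 5: P = [[2, 5], [4, 6]].
After inserting 7: P = [[2, 5, 7], [4, 6]].
After inserting 8: P = [[2, 5, 7, 8], [4, 6]].
After inserting 3: P = [[2, 3, 7, 8], [4, 5], [6]].
After inserting 1: P = [[1, 3, 7, 8], [2, 5], [4], [6]].
After inserting 9: P = [[1, 3, 7, 8, 9], [2, 5], [4], [6]].

So P = [[1, 3, 7, 8, 9], [2, 5], [4], [6]], Q = [[1, 3, 5, 6, 9], [2, 4], [7], [8]].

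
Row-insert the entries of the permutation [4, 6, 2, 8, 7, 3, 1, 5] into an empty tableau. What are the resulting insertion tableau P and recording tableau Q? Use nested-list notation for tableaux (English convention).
Insert each entry of the permutation into P by Schensted row insertion, recording in Q the position of each new cell.

Insert 4: appended to row 1. P = [[4]].
Insert 6: appended to row 1. P = [[4, 6]].
Insert 2: 2 bumps 4 from row 1; 4 starts row 2. P = [[2, 6], [4]].
Insert 8: appended to row 1. P = [[2, 6, 8], [4]].
Insert 7: 7 bumps 8 from row 1; 8 appends to row 2. P = [[2, 6, 7], [4, 8]].
Insert 3: 3 bumps 6 from row 1; 6 bumps 8 from row 2; 8 starts row 3. P = [[2, 3, 7], [4, 6], [8]].
Insert 1: 1 bumps 2 from row 1; 2 bumps 4 from row 2; 4 bumps 8 from row 3; 8 starts row 4. P = [[1, 3, 7], [2, 6], [4], [8]].
Insert 5: 5 bumps 7 from row 1; 7 appends to row 2. P = [[1, 3, 5], [2, 6, 7], [4], [8]].

So P = [[1, 3, 5], [2, 6, 7], [4], [8]], Q = [[1, 2, 4], [3, 5, 8], [6], [7]].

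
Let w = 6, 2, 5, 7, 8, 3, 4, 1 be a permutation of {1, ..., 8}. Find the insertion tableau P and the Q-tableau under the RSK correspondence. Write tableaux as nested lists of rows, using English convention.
Insert each entry of the permutation into P by Schensted row insertion, recording in Q the position of each new cell.

After inserting 6: P = [[6]].
After inserting 2: P = [[2], [6]].
After inserting 5: P = [[2, 5], [6]].
After inserting 7: P = [[2, 5, 7], [6]].
After inserting 8: P = [[2, 5, 7, 8], [6]].
After inserting 3: P = [[2, 3, 7, 8], [5], [6]].
After inserting 4: P = [[2, 3, 4, 8], [5, 7], [6]].
After inserting 1: P = [[1, 3, 4, 8], [2, 7], [5], [6]].

So P = [[1, 3, 4, 8], [2, 7], [5], [6]], Q = [[1, 3, 4, 5], [2, 7], [6], [8]].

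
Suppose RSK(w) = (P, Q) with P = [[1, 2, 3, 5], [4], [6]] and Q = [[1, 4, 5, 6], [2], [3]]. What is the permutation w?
6 4 1 2 3 5

Reverse the RSK construction: for i from n down to 1, find the cell of Q containing i, remove the entry at that cell from P, and reverse-bump it up through P; the value ejected from row 1 is w(i).

Step i=6: Q has 6 at row 1, column 4; remove that cell from P, ejecting 5. So w(6) = 5. P is now [[1, 2, 3], [4], [6]].
Step i=5: Q has 5 at row 1, column 3; remove that cell from P, ejecting 3. So w(5) = 3. P is now [[1, 2], [4], [6]].
Step i=4: Q has 4 at row 1, column 2; remove that cell from P, ejecting 2. So w(4) = 2. P is now [[1], [4], [6]].
Step i=3: Q has 3 at row 3, column 1; remove 6 from row 3 of P and reverse-bump: 6 enters row 2 and ejects 4; 4 enters row 1 and ejects 1. So w(3) = 1. P is now [[4], [6]].
Step i=2: Q has 2 at row 2, column 1; remove 6 from row 2 of P and reverse-bump: 6 enters row 1 and ejects 4. So w(2) = 4. P is now [[6]].
Step i=1: Q has 1 at row 1, column 1; remove that cell from P, ejecting 6. So w(1) = 6. P is now [].

So w = 6 4 1 2 3 5.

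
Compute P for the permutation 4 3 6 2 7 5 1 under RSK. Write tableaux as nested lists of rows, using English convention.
Insert 4: appended to row 1. P = [[4]].
Insert 3: 3 bumps 4 from row 1; 4 starts row 2. P = [[3], [4]].
Insert 6: appended to row 1. P = [[3, 6], [4]].
Insert 2: 2 bumps 3 from row 1; 3 bumps 4 from row 2; 4 starts row 3. P = [[2, 6], [3], [4]].
Insert 7: appended to row 1. P = [[2, 6, 7], [3], [4]].
Insert 5: 5 bumps 6 from row 1; 6 appends to row 2. P = [[2, 5, 7], [3, 6], [4]].
Insert 1: 1 bumps 2 from row 1; 2 bumps 3 from row 2; 3 bumps 4 from row 3; 4 starts row 4. P = [[1, 5, 7], [2, 6], [3], [4]].

So P = [[1, 5, 7], [2, 6], [3], [4]].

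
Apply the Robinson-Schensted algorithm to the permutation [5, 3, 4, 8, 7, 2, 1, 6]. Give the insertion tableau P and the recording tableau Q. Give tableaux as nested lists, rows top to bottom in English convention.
Insert each entry of the permutation into P by Schensted row insertion, recording in Q the position of each new cell.

Insert 5: appended to row 1. P = [[5]].
Insert 3: 3 bumps 5 from row 1; 5 starts row 2. P = [[3], [5]].
Insert 4: appended to row 1. P = [[3, 4], [5]].
Insert 8: appended to row 1. P = [[3, 4, 8], [5]].
Insert 7: 7 bumps 8 from row 1; 8 appends to row 2. P = [[3, 4, 7], [5, 8]].
Insert 2: 2 bumps 3 from row 1; 3 bumps 5 from row 2; 5 starts row 3. P = [[2, 4, 7], [3, 8], [5]].
Insert 1: 1 bumps 2 from row 1; 2 bumps 3 from row 2; 3 bumps 5 from row 3; 5 starts row 4. P = [[1, 4, 7], [2, 8], [3], [5]].
Insert 6: 6 bumps 7 from row 1; 7 bumps 8 from row 2; 8 appends to row 3. P = [[1, 4, 6], [2, 7], [3, 8], [5]].

So P = [[1, 4, 6], [2, 7], [3, 8], [5]], Q = [[1, 3, 4], [2, 5], [6, 8], [7]].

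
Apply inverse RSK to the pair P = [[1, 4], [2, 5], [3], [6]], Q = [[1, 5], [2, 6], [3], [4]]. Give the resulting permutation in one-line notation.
Reverse the RSK construction: for i from n down to 1, find the cell of Q containing i, remove the entry at that cell from P, and reverse-bump it up through P; the value ejected from row 1 is w(i).

Step i=6: Q has 6 at row 2, column 2; remove 5 from row 2 of P and reverse-bump: 5 enters row 1 and ejects 4. So w(6) = 4. P is now [[1, 5], [2], [3], [6]].
Step i=5: Q has 5 at row 1, column 2; remove that cell from P, ejecting 5. So w(5) = 5. P is now [[1], [2], [3], [6]].
Step i=4: Q has 4 at row 4, column 1; remove 6 from row 4 of P and reverse-bump: 6 enters row 3 and ejects 3; 3 enters row 2 and ejects 2; 2 enters row 1 and ejects 1. So w(4) = 1. P is now [[2], [3], [6]].
Step i=3: Q has 3 at row 3, column 1; remove 6 from row 3 of P and reverse-bump: 6 enters row 2 and ejects 3; 3 enters row 1 and ejects 2. So w(3) = 2. P is now [[3], [6]].
Step i=2: Q has 2 at row 2, column 1; remove 6 from row 2 of P and reverse-bump: 6 enters row 1 and ejects 3. So w(2) = 3. P is now [[6]].
Step i=1: Q has 1 at row 1, column 1; remove that cell from P, ejecting 6. So w(1) = 6. P is now [].

So w = 6 3 2 1 5 4.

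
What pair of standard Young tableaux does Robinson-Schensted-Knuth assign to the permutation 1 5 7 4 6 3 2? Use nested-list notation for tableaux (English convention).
P = [[1, 2, 6], [3, 7], [4], [5]], Q = [[1, 2, 3], [4, 5], [6], [7]]

Insert each entry of the permutation into P by Schensted row insertion, recording in Q the position of each new cell.

Insert 1: appended to row 1. P = [[1]].
Insert 5: appended to row 1. P = [[1, 5]].
Insert 7: appended to row 1. P = [[1, 5, 7]].
Insert 4: 4 bumps 5 from row 1; 5 starts row 2. P = [[1, 4, 7], [5]].
Insert 6: 6 bumps 7 from row 1; 7 appends to row 2. P = [[1, 4, 6], [5, 7]].
Insert 3: 3 bumps 4 from row 1; 4 bumps 5 from row 2; 5 starts row 3. P = [[1, 3, 6], [4, 7], [5]].
Insert 2: 2 bumps 3 from row 1; 3 bumps 4 from row 2; 4 bumps 5 from row 3; 5 starts row 4. P = [[1, 2, 6], [3, 7], [4], [5]].

So P = [[1, 2, 6], [3, 7], [4], [5]], Q = [[1, 2, 3], [4, 5], [6], [7]].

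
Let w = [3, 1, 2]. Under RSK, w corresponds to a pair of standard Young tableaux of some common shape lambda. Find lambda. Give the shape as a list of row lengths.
RSK row insertion gives P = [[1, 2], [3]], which has shape [2, 1].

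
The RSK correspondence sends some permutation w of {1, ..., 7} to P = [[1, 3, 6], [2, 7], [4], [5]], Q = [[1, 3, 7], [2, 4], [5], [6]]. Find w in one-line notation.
5 2 7 4 3 1 6

Reverse the RSK construction: for i from n down to 1, find the cell of Q containing i, remove the entry at that cell from P, and reverse-bump it up through P; the value ejected from row 1 is w(i).

Step i=7: Q has 7 at row 1, column 3; remove that cell from P, ejecting 6. So w(7) = 6. P is now [[1, 3], [2, 7], [4], [5]].
Step i=6: Q has 6 at row 4, column 1; remove 5 from row 4 of P and reverse-bump: 5 enters row 3 and ejects 4; 4 enters row 2 and ejects 2; 2 enters row 1 and ejects 1. So w(6) = 1. P is now [[2, 3], [4, 7], [5]].
Step i=5: Q has 5 at row 3, column 1; remove 5 from row 3 of P and reverse-bump: 5 enters row 2 and ejects 4; 4 enters row 1 and ejects 3. So w(5) = 3. P is now [[2, 4], [5, 7]].
Step i=4: Q has 4 at row 2, column 2; remove 7 from row 2 of P and reverse-bump: 7 enters row 1 and ejects 4. So w(4) = 4. P is now [[2, 7], [5]].
Step i=3: Q has 3 at row 1, column 2; remove that cell from P, ejecting 7. So w(3) = 7. P is now [[2], [5]].
Step i=2: Q has 2 at row 2, column 1; remove 5 from row 2 of P and reverse-bump: 5 enters row 1 and ejects 2. So w(2) = 2. P is now [[5]].
Step i=1: Q has 1 at row 1, column 1; remove that cell from P, ejecting 5. So w(1) = 5. P is now [].

So w = 5 2 7 4 3 1 6.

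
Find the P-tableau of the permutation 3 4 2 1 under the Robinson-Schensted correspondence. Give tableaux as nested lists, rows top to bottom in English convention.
Insert 3: appended to row 1. P = [[3]].
Insert 4: appended to row 1. P = [[3, 4]].
Insert 2: 2 bumps 3 from row 1; 3 starts row 2. P = [[2, 4], [3]].
Insert 1: 1 bumps 2 from row 1; 2 bumps 3 from row 2; 3 starts row 3. P = [[1, 4], [2], [3]].

So P = [[1, 4], [2], [3]].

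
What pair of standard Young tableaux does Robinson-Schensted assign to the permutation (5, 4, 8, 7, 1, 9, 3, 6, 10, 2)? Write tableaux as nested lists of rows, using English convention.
Insert each entry of the permutation into P by Schensted row insertion, recording in Q the position of each new cell.

Insert 5: appended to row 1. P = [[5]], Q = [[1]].
Insert 4: 4 bumps 5 from row 1; 5 starts row 2. P = [[4], [5]], Q = [[1], [2]].
Insert 8: appended to row 1. P = [[4, 8], [5]], Q = [[1, 3], [2]].
Insert 7: 7 bumps 8 from row 1; 8 appends to row 2. P = [[4, 7], [5, 8]], Q = [[1, 3], [2, 4]].
Insert 1: 1 bumps 4 from row 1; 4 bumps 5 from row 2; 5 starts row 3. P = [[1, 7], [4, 8], [5]], Q = [[1, 3], [2, 4], [5]].
Insert 9: appended to row 1. P = [[1, 7, 9], [4, 8], [5]], Q = [[1, 3, 6], [2, 4], [5]].
Insert 3: 3 bumps 7 from row 1; 7 bumps 8 from row 2; 8 appends to row 3. P = [[1, 3, 9], [4, 7], [5, 8]], Q = [[1, 3, 6], [2, 4], [5, 7]].
Insert 6: 6 bumps 9 from row 1; 9 appends to row 2. P = [[1, 3, 6], [4, 7, 9], [5, 8]], Q = [[1, 3, 6], [2, 4, 8], [5, 7]].
Insert 10: appended to row 1. P = [[1, 3, 6, 10], [4, 7, 9], [5, 8]], Q = [[1, 3, 6, 9], [2, 4, 8], [5, 7]].
Insert 2: 2 bumps 3 from row 1; 3 bumps 4 from row 2; 4 bumps 5 from row 3; 5 starts row 4. P = [[1, 2, 6, 10], [3, 7, 9], [4, 8], [5]], Q = [[1, 3, 6, 9], [2, 4, 8], [5, 7], [10]].

So P = [[1, 2, 6, 10], [3, 7, 9], [4, 8], [5]], Q = [[1, 3, 6, 9], [2, 4, 8], [5, 7], [10]].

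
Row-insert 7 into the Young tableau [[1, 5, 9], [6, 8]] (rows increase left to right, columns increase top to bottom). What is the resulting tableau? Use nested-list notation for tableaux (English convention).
[[1, 5, 7], [6, 8, 9]]

In row 1, 7 replaces 9 (the leftmost entry greater than 7); 9 is bumped to row 2. 9 is appended to row 2. The new tableau is [[1, 5, 7], [6, 8, 9]].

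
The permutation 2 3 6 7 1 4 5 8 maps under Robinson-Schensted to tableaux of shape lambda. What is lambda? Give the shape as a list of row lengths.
[5, 3]

Row-insert each entry into an empty tableau.

After inserting 2: P = [[2]].
After inserting 3: P = [[2, 3]].
After inserting 6: P = [[2, 3, 6]].
After inserting 7: P = [[2, 3, 6, 7]].
After inserting 1: P = [[1, 3, 6, 7], [2]].
After inserting 4: P = [[1, 3, 4, 7], [2, 6]].
After inserting 5: P = [[1, 3, 4, 5], [2, 6, 7]].
After inserting 8: P = [[1, 3, 4, 5, 8], [2, 6, 7]].

The final insertion tableau P = [[1, 3, 4, 5, 8], [2, 6, 7]] has shape [5, 3].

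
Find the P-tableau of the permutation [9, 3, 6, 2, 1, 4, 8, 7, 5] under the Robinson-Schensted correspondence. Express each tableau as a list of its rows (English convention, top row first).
P = [[1, 4, 5], [2, 6, 7], [3, 8], [9]]

Insert 9: appended to row 1. P = [[9]].
Insert 3: 3 bumps 9 from row 1; 9 starts row 2. P = [[3], [9]].
Insert 6: appended to row 1. P = [[3, 6], [9]].
Insert 2: 2 bumps 3 from row 1; 3 bumps 9 from row 2; 9 starts row 3. P = [[2, 6], [3], [9]].
Insert 1: 1 bumps 2 from row 1; 2 bumps 3 from row 2; 3 bumps 9 from row 3; 9 starts row 4. P = [[1, 6], [2], [3], [9]].
Insert 4: 4 bumps 6 from row 1; 6 appends to row 2. P = [[1, 4], [2, 6], [3], [9]].
Insert 8: appended to row 1. P = [[1, 4, 8], [2, 6], [3], [9]].
Insert 7: 7 bumps 8 from row 1; 8 appends to row 2. P = [[1, 4, 7], [2, 6, 8], [3], [9]].
Insert 5: 5 bumps 7 from row 1; 7 bumps 8 from row 2; 8 appends to row 3. P = [[1, 4, 5], [2, 6, 7], [3, 8], [9]].

So P = [[1, 4, 5], [2, 6, 7], [3, 8], [9]].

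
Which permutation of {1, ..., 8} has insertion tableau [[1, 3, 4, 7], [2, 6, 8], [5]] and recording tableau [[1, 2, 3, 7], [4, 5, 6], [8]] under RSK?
5 6 8 2 3 4 7 1

Reverse RSK: for i = n, n-1, ..., 1, locate i in Q, remove the corresponding corner cell from P, and reverse-bump its entry up through P; the value ejected from row 1 is w(i).

So w = 5 6 8 2 3 4 7 1.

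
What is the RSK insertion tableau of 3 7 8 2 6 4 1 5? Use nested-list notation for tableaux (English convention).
P = [[1, 4, 5], [2, 6, 8], [3], [7]]

Insert 3: appended to row 1. P = [[3]].
Insert 7: appended to row 1. P = [[3, 7]].
Insert 8: appended to row 1. P = [[3, 7, 8]].
Insert 2: 2 bumps 3 from row 1; 3 starts row 2. P = [[2, 7, 8], [3]].
Insert 6: 6 bumps 7 from row 1; 7 appends to row 2. P = [[2, 6, 8], [3, 7]].
Insert 4: 4 bumps 6 from row 1; 6 bumps 7 from row 2; 7 starts row 3. P = [[2, 4, 8], [3, 6], [7]].
Insert 1: 1 bumps 2 from row 1; 2 bumps 3 from row 2; 3 bumps 7 from row 3; 7 starts row 4. P = [[1, 4, 8], [2, 6], [3], [7]].
Insert 5: 5 bumps 8 from row 1; 8 appends to row 2. P = [[1, 4, 5], [2, 6, 8], [3], [7]].

So P = [[1, 4, 5], [2, 6, 8], [3], [7]].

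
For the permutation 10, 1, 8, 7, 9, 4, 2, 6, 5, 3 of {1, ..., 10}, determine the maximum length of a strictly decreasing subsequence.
6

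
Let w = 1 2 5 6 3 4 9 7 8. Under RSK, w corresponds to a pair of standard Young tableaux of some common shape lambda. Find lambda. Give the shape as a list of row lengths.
[6, 3]

Row-insert each entry into an empty tableau.

After inserting 1: P = [[1]].
After inserting 2: P = [[1, 2]].
After inserting 5: P = [[1, 2, 5]].
After inserting 6: P = [[1, 2, 5, 6]].
After inserting 3: P = [[1, 2, 3, 6], [5]].
After inserting 4: P = [[1, 2, 3, 4], [5, 6]].
After inserting 9: P = [[1, 2, 3, 4, 9], [5, 6]].
After inserting 7: P = [[1, 2, 3, 4, 7], [5, 6, 9]].
After inserting 8: P = [[1, 2, 3, 4, 7, 8], [5, 6, 9]].

The final insertion tableau P = [[1, 2, 3, 4, 7, 8], [5, 6, 9]] has shape [6, 3].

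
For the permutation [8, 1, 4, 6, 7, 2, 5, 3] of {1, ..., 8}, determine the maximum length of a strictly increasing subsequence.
4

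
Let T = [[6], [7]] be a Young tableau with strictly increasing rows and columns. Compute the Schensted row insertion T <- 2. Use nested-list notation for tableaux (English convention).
[[2], [6], [7]]

In row 1, 2 replaces 6 (the leftmost entry greater than 2); 6 is bumped to row 2. In row 2, 6 replaces 7 (the leftmost entry greater than 6); 7 is bumped to row 3. 7 starts a new row 3. The new tableau is [[2], [6], [7]].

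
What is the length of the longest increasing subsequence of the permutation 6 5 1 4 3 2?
2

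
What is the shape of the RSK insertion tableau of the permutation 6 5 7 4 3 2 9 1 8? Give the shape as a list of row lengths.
[3, 2, 1, 1, 1, 1]

Row-insert each entry into an empty tableau.

After inserting 6: P = [[6]].
After inserting 5: P = [[5], [6]].
After inserting 7: P = [[5, 7], [6]].
After inserting 4: P = [[4, 7], [5], [6]].
After inserting 3: P = [[3, 7], [4], [5], [6]].
After inserting 2: P = [[2, 7], [3], [4], [5], [6]].
After inserting 9: P = [[2, 7, 9], [3], [4], [5], [6]].
After inserting 1: P = [[1, 7, 9], [2], [3], [4], [5], [6]].
After inserting 8: P = [[1, 7, 8], [2, 9], [3], [4], [5], [6]].

The final insertion tableau P = [[1, 7, 8], [2, 9], [3], [4], [5], [6]] has shape [3, 2, 1, 1, 1, 1].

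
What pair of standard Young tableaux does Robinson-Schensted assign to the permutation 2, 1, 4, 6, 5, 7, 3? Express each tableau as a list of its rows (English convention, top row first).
Insert each entry of the permutation into P by Schensted row insertion, recording in Q the position of each new cell.

Insert 2: appended to row 1. P = [[2]].
Insert 1: 1 bumps 2 from row 1; 2 starts row 2. P = [[1], [2]].
Insert 4: appended to row 1. P = [[1, 4], [2]].
Insert 6: appended to row 1. P = [[1, 4, 6], [2]].
Insert 5: 5 bumps 6 from row 1; 6 appends to row 2. P = [[1, 4, 5], [2, 6]].
Insert 7: appended to row 1. P = [[1, 4, 5, 7], [2, 6]].
Insert 3: 3 bumps 4 from row 1; 4 bumps 6 from row 2; 6 starts row 3. P = [[1, 3, 5, 7], [2, 4], [6]].

So P = [[1, 3, 5, 7], [2, 4], [6]], Q = [[1, 3, 4, 6], [2, 5], [7]].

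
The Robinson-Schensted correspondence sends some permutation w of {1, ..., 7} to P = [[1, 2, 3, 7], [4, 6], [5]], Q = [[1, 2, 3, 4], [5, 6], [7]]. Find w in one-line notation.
1 5 6 7 2 4 3

Reverse the RSK construction: for i from n down to 1, find the cell of Q containing i, remove the entry at that cell from P, and reverse-bump it up through P; the value ejected from row 1 is w(i).

Step i=7: Q has 7 at row 3, column 1; remove 5 from row 3 of P and reverse-bump: 5 enters row 2 and ejects 4; 4 enters row 1 and ejects 3. So w(7) = 3. P is now [[1, 2, 4, 7], [5, 6]].
Step i=6: Q has 6 at row 2, column 2; remove 6 from row 2 of P and reverse-bump: 6 enters row 1 and ejects 4. So w(6) = 4. P is now [[1, 2, 6, 7], [5]].
Step i=5: Q has 5 at row 2, column 1; remove 5 from row 2 of P and reverse-bump: 5 enters row 1 and ejects 2. So w(5) = 2. P is now [[1, 5, 6, 7]].
Step i=4: Q has 4 at row 1, column 4; remove that cell from P, ejecting 7. So w(4) = 7. P is now [[1, 5, 6]].
Step i=3: Q has 3 at row 1, column 3; remove that cell from P, ejecting 6. So w(3) = 6. P is now [[1, 5]].
Step i=2: Q has 2 at row 1, column 2; remove that cell from P, ejecting 5. So w(2) = 5. P is now [[1]].
Step i=1: Q has 1 at row 1, column 1; remove that cell from P, ejecting 1. So w(1) = 1. P is now [].

So w = 1 5 6 7 2 4 3.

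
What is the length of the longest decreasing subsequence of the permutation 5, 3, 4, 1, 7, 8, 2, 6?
3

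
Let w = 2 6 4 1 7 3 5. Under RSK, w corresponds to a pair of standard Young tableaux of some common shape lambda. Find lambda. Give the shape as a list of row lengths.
Row-insert each entry into an empty tableau.

After inserting 2: P = [[2]].
After inserting 6: P = [[2, 6]].
After inserting 4: P = [[2, 4], [6]].
After inserting 1: P = [[1, 4], [2], [6]].
After inserting 7: P = [[1, 4, 7], [2], [6]].
After inserting 3: P = [[1, 3, 7], [2, 4], [6]].
After inserting 5: P = [[1, 3, 5], [2, 4, 7], [6]].

The final insertion tableau P = [[1, 3, 5], [2, 4, 7], [6]] has shape [3, 3, 1].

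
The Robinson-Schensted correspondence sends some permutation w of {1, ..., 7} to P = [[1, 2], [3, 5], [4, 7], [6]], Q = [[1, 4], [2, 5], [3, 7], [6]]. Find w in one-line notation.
6 4 3 7 5 1 2

Reverse the RSK construction: for i from n down to 1, find the cell of Q containing i, remove the entry at that cell from P, and reverse-bump it up through P; the value ejected from row 1 is w(i).

Step i=7: Q has 7 at row 3, column 2; remove 7 from row 3 of P and reverse-bump: 7 enters row 2 and ejects 5; 5 enters row 1 and ejects 2. So w(7) = 2. P is now [[1, 5], [3, 7], [4], [6]].
Step i=6: Q has 6 at row 4, column 1; remove 6 from row 4 of P and reverse-bump: 6 enters row 3 and ejects 4; 4 enters row 2 and ejects 3; 3 enters row 1 and ejects 1. So w(6) = 1. P is now [[3, 5], [4, 7], [6]].
Step i=5: Q has 5 at row 2, column 2; remove 7 from row 2 of P and reverse-bump: 7 enters row 1 and ejects 5. So w(5) = 5. P is now [[3, 7], [4], [6]].
Step i=4: Q has 4 at row 1, column 2; remove that cell from P, ejecting 7. So w(4) = 7. P is now [[3], [4], [6]].
Step i=3: Q has 3 at row 3, column 1; remove 6 from row 3 of P and reverse-bump: 6 enters row 2 and ejects 4; 4 enters row 1 and ejects 3. So w(3) = 3. P is now [[4], [6]].
Step i=2: Q has 2 at row 2, column 1; remove 6 from row 2 of P and reverse-bump: 6 enters row 1 and ejects 4. So w(2) = 4. P is now [[6]].
Step i=1: Q has 1 at row 1, column 1; remove that cell from P, ejecting 6. So w(1) = 6. P is now [].

So w = 6 4 3 7 5 1 2.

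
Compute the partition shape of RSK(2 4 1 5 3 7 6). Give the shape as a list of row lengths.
Row-insert each entry into an empty tableau.

After inserting 2: P = [[2]].
After inserting 4: P = [[2, 4]].
After inserting 1: P = [[1, 4], [2]].
After inserting 5: P = [[1, 4, 5], [2]].
After inserting 3: P = [[1, 3, 5], [2, 4]].
After inserting 7: P = [[1, 3, 5, 7], [2, 4]].
After inserting 6: P = [[1, 3, 5, 6], [2, 4, 7]].

The final insertion tableau P = [[1, 3, 5, 6], [2, 4, 7]] has shape [4, 3].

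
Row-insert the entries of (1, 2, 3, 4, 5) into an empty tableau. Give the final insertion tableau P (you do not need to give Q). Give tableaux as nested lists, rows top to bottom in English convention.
Insert 1: appended to row 1. P = [[1]].
Insert 2: appended to row 1. P = [[1, 2]].
Insert 3: appended to row 1. P = [[1, 2, 3]].
Insert 4: appended to row 1. P = [[1, 2, 3, 4]].
Insert 5: appended to row 1. P = [[1, 2, 3, 4, 5]].

So P = [[1, 2, 3, 4, 5]].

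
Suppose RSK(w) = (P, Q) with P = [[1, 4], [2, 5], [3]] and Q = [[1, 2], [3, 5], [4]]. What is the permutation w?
Reverse RSK: for i = n, n-1, ..., 1, locate i in Q, remove the corresponding corner cell from P, and reverse-bump its entry up through P; the value ejected from row 1 is w(i).

So w = 3 5 2 1 4.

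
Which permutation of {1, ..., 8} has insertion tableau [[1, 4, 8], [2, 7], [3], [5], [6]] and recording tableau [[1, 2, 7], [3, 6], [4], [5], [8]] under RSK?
6 7 5 3 2 4 8 1

Reverse the RSK construction: for i from n down to 1, find the cell of Q containing i, remove the entry at that cell from P, and reverse-bump it up through P; the value ejected from row 1 is w(i).

Step i=8: Q has 8 at row 5, column 1; remove 6 from row 5 of P and reverse-bump: 6 enters row 4 and ejects 5; 5 enters row 3 and ejects 3; 3 enters row 2 and ejects 2; 2 enters row 1 and ejects 1. So w(8) = 1. P is now [[2, 4, 8], [3, 7], [5], [6]].
Step i=7: Q has 7 at row 1, column 3; remove that cell from P, ejecting 8. So w(7) = 8. P is now [[2, 4], [3, 7], [5], [6]].
Step i=6: Q has 6 at row 2, column 2; remove 7 from row 2 of P and reverse-bump: 7 enters row 1 and ejects 4. So w(6) = 4. P is now [[2, 7], [3], [5], [6]].
Step i=5: Q has 5 at row 4, column 1; remove 6 from row 4 of P and reverse-bump: 6 enters row 3 and ejects 5; 5 enters row 2 and ejects 3; 3 enters row 1 and ejects 2. So w(5) = 2. P is now [[3, 7], [5], [6]].
Step i=4: Q has 4 at row 3, column 1; remove 6 from row 3 of P and reverse-bump: 6 enters row 2 and ejects 5; 5 enters row 1 and ejects 3. So w(4) = 3. P is now [[5, 7], [6]].
Step i=3: Q has 3 at row 2, column 1; remove 6 from row 2 of P and reverse-bump: 6 enters row 1 and ejects 5. So w(3) = 5. P is now [[6, 7]].
Step i=2: Q has 2 at row 1, column 2; remove that cell from P, ejecting 7. So w(2) = 7. P is now [[6]].
Step i=1: Q has 1 at row 1, column 1; remove that cell from P, ejecting 6. So w(1) = 6. P is now [].

So w = 6 7 5 3 2 4 8 1.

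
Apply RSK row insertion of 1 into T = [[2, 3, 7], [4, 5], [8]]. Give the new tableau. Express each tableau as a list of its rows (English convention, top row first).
In row 1, 1 replaces 2 (the leftmost entry greater than 1); 2 is bumped to row 2. In row 2, 2 replaces 4 (the leftmost entry greater than 2); 4 is bumped to row 3. In row 3, 4 replaces 8 (the leftmost entry greater than 4); 8 is bumped to row 4. 8 starts a new row 4. The new tableau is [[1, 3, 7], [2, 5], [4], [8]].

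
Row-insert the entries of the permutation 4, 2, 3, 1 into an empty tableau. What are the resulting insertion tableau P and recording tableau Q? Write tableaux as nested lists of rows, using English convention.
Insert each entry of the permutation into P by Schensted row insertion, recording in Q the position of each new cell.

Insert 4: appended to row 1. P = [[4]], Q = [[1]].
Insert 2: 2 bumps 4 from row 1; 4 starts row 2. P = [[2], [4]], Q = [[1], [2]].
Insert 3: appended to row 1. P = [[2, 3], [4]], Q = [[1, 3], [2]].
Insert 1: 1 bumps 2 from row 1; 2 bumps 4 from row 2; 4 starts row 3. P = [[1, 3], [2], [4]], Q = [[1, 3], [2], [4]].

So P = [[1, 3], [2], [4]], Q = [[1, 3], [2], [4]].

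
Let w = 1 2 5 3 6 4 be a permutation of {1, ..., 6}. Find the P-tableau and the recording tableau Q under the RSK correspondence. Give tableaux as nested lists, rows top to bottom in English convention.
Insert each entry of the permutation into P by Schensted row insertion, recording in Q the position of each new cell.

Insert 1: appended to row 1. P = [[1]].
Insert 2: appended to row 1. P = [[1, 2]].
Insert 5: appended to row 1. P = [[1, 2, 5]].
Insert 3: 3 bumps 5 from row 1; 5 starts row 2. P = [[1, 2, 3], [5]].
Insert 6: appended to row 1. P = [[1, 2, 3, 6], [5]].
Insert 4: 4 bumps 6 from row 1; 6 appends to row 2. P = [[1, 2, 3, 4], [5, 6]].

So P = [[1, 2, 3, 4], [5, 6]], Q = [[1, 2, 3, 5], [4, 6]].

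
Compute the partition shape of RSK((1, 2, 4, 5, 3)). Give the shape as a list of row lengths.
Row-insert each entry into an empty tableau.

After inserting 1: P = [[1]].
After inserting 2: P = [[1, 2]].
After inserting 4: P = [[1, 2, 4]].
After inserting 5: P = [[1, 2, 4, 5]].
After inserting 3: P = [[1, 2, 3, 5], [4]].

The final insertion tableau P = [[1, 2, 3, 5], [4]] has shape [4, 1].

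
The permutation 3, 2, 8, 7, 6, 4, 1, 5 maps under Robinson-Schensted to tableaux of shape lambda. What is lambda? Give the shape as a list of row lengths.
Row-insert each entry into an empty tableau.

After inserting 3: P = [[3]].
After inserting 2: P = [[2], [3]].
After inserting 8: P = [[2, 8], [3]].
After inserting 7: P = [[2, 7], [3, 8]].
After inserting 6: P = [[2, 6], [3, 7], [8]].
After inserting 4: P = [[2, 4], [3, 6], [7], [8]].
After inserting 1: P = [[1, 4], [2, 6], [3], [7], [8]].
After inserting 5: P = [[1, 4, 5], [2, 6], [3], [7], [8]].

The final insertion tableau P = [[1, 4, 5], [2, 6], [3], [7], [8]] has shape [3, 2, 1, 1, 1].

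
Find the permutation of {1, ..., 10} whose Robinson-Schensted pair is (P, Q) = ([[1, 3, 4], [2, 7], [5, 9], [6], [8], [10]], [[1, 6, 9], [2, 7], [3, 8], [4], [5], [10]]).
Reverse the RSK construction: for i from n down to 1, find the cell of Q containing i, remove the entry at that cell from P, and reverse-bump it up through P; the value ejected from row 1 is w(i).

Step i=10: Q has 10 at row 6, column 1; remove 10 from row 6 of P and reverse-bump: 10 enters row 5 and ejects 8; 8 enters row 4 and ejects 6; 6 enters row 3 and ejects 5; 5 enters row 2 and ejects 2; 2 enters row 1 and ejects 1. So w(10) = 1. P is now [[2, 3, 4], [5, 7], [6, 9], [8], [10]].
Step i=9: Q has 9 at row 1, column 3; remove that cell from P, ejecting 4. So w(9) = 4. P is now [[2, 3], [5, 7], [6, 9], [8], [10]].
Step i=8: Q has 8 at row 3, column 2; remove 9 from row 3 of P and reverse-bump: 9 enters row 2 and ejects 7; 7 enters row 1 and ejects 3. So w(8) = 3. P is now [[2, 7], [5, 9], [6], [8], [10]].
Step i=7: Q has 7 at row 2, column 2; remove 9 from row 2 of P and reverse-bump: 9 enters row 1 and ejects 7. So w(7) = 7. P is now [[2, 9], [5], [6], [8], [10]].
Step i=6: Q has 6 at row 1, column 2; remove that cell from P, ejecting 9. So w(6) = 9. P is now [[2], [5], [6], [8], [10]].
Step i=5: Q has 5 at row 5, column 1; remove 10 from row 5 of P and reverse-bump: 10 enters row 4 and ejects 8; 8 enters row 3 and ejects 6; 6 enters row 2 and ejects 5; 5 enters row 1 and ejects 2. So w(5) = 2. P is now [[5], [6], [8], [10]].
Step i=4: Q has 4 at row 4, column 1; remove 10 from row 4 of P and reverse-bump: 10 enters row 3 and ejects 8; 8 enters row 2 and ejects 6; 6 enters row 1 and ejects 5. So w(4) = 5. P is now [[6], [8], [10]].
Step i=3: Q has 3 at row 3, column 1; remove 10 from row 3 of P and reverse-bump: 10 enters row 2 and ejects 8; 8 enters row 1 and ejects 6. So w(3) = 6. P is now [[8], [10]].
Step i=2: Q has 2 at row 2, column 1; remove 10 from row 2 of P and reverse-bump: 10 enters row 1 and ejects 8. So w(2) = 8. P is now [[10]].
Step i=1: Q has 1 at row 1, column 1; remove that cell from P, ejecting 10. So w(1) = 10. P is now [].

So w = 10 8 6 5 2 9 7 3 4 1.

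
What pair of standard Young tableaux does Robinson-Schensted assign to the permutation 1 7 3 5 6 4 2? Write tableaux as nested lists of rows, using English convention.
P = [[1, 2, 4, 6], [3], [5], [7]], Q = [[1, 2, 4, 5], [3], [6], [7]]

Insert each entry of the permutation into P by Schensted row insertion, recording in Q the position of each new cell.

After inserting 1: P = [[1]].
After inserting 7: P = [[1, 7]].
After inserting 3: P = [[1, 3], [7]].
After inserting 5: P = [[1, 3, 5], [7]].
After inserting 6: P = [[1, 3, 5, 6], [7]].
After inserting 4: P = [[1, 3, 4, 6], [5], [7]].
After inserting 2: P = [[1, 2, 4, 6], [3], [5], [7]].

So P = [[1, 2, 4, 6], [3], [5], [7]], Q = [[1, 2, 4, 5], [3], [6], [7]].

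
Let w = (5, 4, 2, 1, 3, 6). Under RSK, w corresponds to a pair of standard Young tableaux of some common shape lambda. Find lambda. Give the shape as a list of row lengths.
[3, 1, 1, 1]

Row-insert each entry into an empty tableau.

After inserting 5: P = [[5]].
After inserting 4: P = [[4], [5]].
After inserting 2: P = [[2], [4], [5]].
After inserting 1: P = [[1], [2], [4], [5]].
After inserting 3: P = [[1, 3], [2], [4], [5]].
After inserting 6: P = [[1, 3, 6], [2], [4], [5]].

The final insertion tableau P = [[1, 3, 6], [2], [4], [5]] has shape [3, 1, 1, 1].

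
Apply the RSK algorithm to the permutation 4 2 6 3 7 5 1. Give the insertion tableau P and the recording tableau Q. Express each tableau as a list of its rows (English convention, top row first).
P = [[1, 3, 5], [2, 6, 7], [4]], Q = [[1, 3, 5], [2, 4, 6], [7]]

Insert each entry of the permutation into P by Schensted row insertion, recording in Q the position of each new cell.

Insert 4: appended to row 1. P = [[4]].
Insert 2: 2 bumps 4 from row 1; 4 starts row 2. P = [[2], [4]].
Insert 6: appended to row 1. P = [[2, 6], [4]].
Insert 3: 3 bumps 6 from row 1; 6 appends to row 2. P = [[2, 3], [4, 6]].
Insert 7: appended to row 1. P = [[2, 3, 7], [4, 6]].
Insert 5: 5 bumps 7 from row 1; 7 appends to row 2. P = [[2, 3, 5], [4, 6, 7]].
Insert 1: 1 bumps 2 from row 1; 2 bumps 4 from row 2; 4 starts row 3. P = [[1, 3, 5], [2, 6, 7], [4]].

So P = [[1, 3, 5], [2, 6, 7], [4]], Q = [[1, 3, 5], [2, 4, 6], [7]].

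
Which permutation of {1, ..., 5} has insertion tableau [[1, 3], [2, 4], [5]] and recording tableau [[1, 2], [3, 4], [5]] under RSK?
Reverse RSK: for i = n, n-1, ..., 1, locate i in Q, remove the corresponding corner cell from P, and reverse-bump its entry up through P; the value ejected from row 1 is w(i).

So w = 2 5 1 4 3.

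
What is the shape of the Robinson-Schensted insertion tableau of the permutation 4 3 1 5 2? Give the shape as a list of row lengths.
[2, 2, 1]

Row-insert each entry into an empty tableau.

After inserting 4: P = [[4]].
After inserting 3: P = [[3], [4]].
After inserting 1: P = [[1], [3], [4]].
After inserting 5: P = [[1, 5], [3], [4]].
After inserting 2: P = [[1, 2], [3, 5], [4]].

The final insertion tableau P = [[1, 2], [3, 5], [4]] has shape [2, 2, 1].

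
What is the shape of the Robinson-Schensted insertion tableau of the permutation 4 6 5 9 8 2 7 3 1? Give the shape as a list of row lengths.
Row-insert each entry into an empty tableau.

After inserting 4: P = [[4]].
After inserting 6: P = [[4, 6]].
After inserting 5: P = [[4, 5], [6]].
After inserting 9: P = [[4, 5, 9], [6]].
After inserting 8: P = [[4, 5, 8], [6, 9]].
After inserting 2: P = [[2, 5, 8], [4, 9], [6]].
After inserting 7: P = [[2, 5, 7], [4, 8], [6, 9]].
After inserting 3: P = [[2, 3, 7], [4, 5], [6, 8], [9]].
After inserting 1: P = [[1, 3, 7], [2, 5], [4, 8], [6], [9]].

The final insertion tableau P = [[1, 3, 7], [2, 5], [4, 8], [6], [9]] has shape [3, 2, 2, 1, 1].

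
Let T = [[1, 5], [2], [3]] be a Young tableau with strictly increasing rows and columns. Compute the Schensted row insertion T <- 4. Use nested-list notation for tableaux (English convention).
[[1, 4], [2, 5], [3]]

In row 1, 4 replaces 5 (the leftmost entry greater than 4); 5 is bumped to row 2. 5 is appended to row 2. The new tableau is [[1, 4], [2, 5], [3]].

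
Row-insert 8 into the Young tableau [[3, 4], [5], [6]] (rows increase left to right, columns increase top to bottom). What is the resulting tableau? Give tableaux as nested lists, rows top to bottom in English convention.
8 is larger than every entry of row 1, so it is appended to row 1. The new tableau is [[3, 4, 8], [5], [6]].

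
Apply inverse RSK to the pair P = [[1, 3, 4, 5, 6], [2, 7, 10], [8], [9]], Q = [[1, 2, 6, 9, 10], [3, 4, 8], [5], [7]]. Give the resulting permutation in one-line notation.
Reverse RSK: for i = n, n-1, ..., 1, locate i in Q, remove the corresponding corner cell from P, and reverse-bump its entry up through P; the value ejected from row 1 is w(i).

So w = 2 9 1 8 7 10 3 4 5 6.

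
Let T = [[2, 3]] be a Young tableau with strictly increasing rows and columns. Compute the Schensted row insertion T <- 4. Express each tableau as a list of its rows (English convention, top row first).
4 is larger than every entry of row 1, so it is appended to row 1. The new tableau is [[2, 3, 4]].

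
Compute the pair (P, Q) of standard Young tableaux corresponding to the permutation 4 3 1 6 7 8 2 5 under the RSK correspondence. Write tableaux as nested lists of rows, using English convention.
P = [[1, 2, 5, 8], [3, 6, 7], [4]], Q = [[1, 4, 5, 6], [2, 7, 8], [3]]

Insert each entry of the permutation into P by Schensted row insertion, recording in Q the position of each new cell.

Insert 4: appended to row 1. P = [[4]].
Insert 3: 3 bumps 4 from row 1; 4 starts row 2. P = [[3], [4]].
Insert 1: 1 bumps 3 from row 1; 3 bumps 4 from row 2; 4 starts row 3. P = [[1], [3], [4]].
Insert 6: appended to row 1. P = [[1, 6], [3], [4]].
Insert 7: appended to row 1. P = [[1, 6, 7], [3], [4]].
Insert 8: appended to row 1. P = [[1, 6, 7, 8], [3], [4]].
Insert 2: 2 bumps 6 from row 1; 6 appends to row 2. P = [[1, 2, 7, 8], [3, 6], [4]].
Insert 5: 5 bumps 7 from row 1; 7 appends to row 2. P = [[1, 2, 5, 8], [3, 6, 7], [4]].

So P = [[1, 2, 5, 8], [3, 6, 7], [4]], Q = [[1, 4, 5, 6], [2, 7, 8], [3]].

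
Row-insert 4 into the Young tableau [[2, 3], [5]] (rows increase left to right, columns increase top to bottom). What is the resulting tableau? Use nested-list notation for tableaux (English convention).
[[2, 3, 4], [5]]

4 is larger than every entry of row 1, so it is appended to row 1. The new tableau is [[2, 3, 4], [5]].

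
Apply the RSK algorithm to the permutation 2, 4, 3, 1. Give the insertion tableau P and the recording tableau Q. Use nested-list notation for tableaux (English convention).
P = [[1, 3], [2], [4]], Q = [[1, 2], [3], [4]]

Insert each entry of the permutation into P by Schensted row insertion, recording in Q the position of each new cell.

Insert 2: appended to row 1. P = [[2]], Q = [[1]].
Insert 4: appended to row 1. P = [[2, 4]], Q = [[1, 2]].
Insert 3: 3 bumps 4 from row 1; 4 starts row 2. P = [[2, 3], [4]], Q = [[1, 2], [3]].
Insert 1: 1 bumps 2 from row 1; 2 bumps 4 from row 2; 4 starts row 3. P = [[1, 3], [2], [4]], Q = [[1, 2], [3], [4]].

So P = [[1, 3], [2], [4]], Q = [[1, 2], [3], [4]].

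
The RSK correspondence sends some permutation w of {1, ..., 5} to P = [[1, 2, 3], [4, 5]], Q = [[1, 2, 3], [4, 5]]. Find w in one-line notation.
1 4 5 2 3

Reverse the RSK construction: for i from n down to 1, find the cell of Q containing i, remove the entry at that cell from P, and reverse-bump it up through P; the value ejected from row 1 is w(i).

Step i=5: Q has 5 at row 2, column 2; remove 5 from row 2 of P and reverse-bump: 5 enters row 1 and ejects 3. So w(5) = 3. P is now [[1, 2, 5], [4]].
Step i=4: Q has 4 at row 2, column 1; remove 4 from row 2 of P and reverse-bump: 4 enters row 1 and ejects 2. So w(4) = 2. P is now [[1, 4, 5]].
Step i=3: Q has 3 at row 1, column 3; remove that cell from P, ejecting 5. So w(3) = 5. P is now [[1, 4]].
Step i=2: Q has 2 at row 1, column 2; remove that cell from P, ejecting 4. So w(2) = 4. P is now [[1]].
Step i=1: Q has 1 at row 1, column 1; remove that cell from P, ejecting 1. So w(1) = 1. P is now [].

So w = 1 4 5 2 3.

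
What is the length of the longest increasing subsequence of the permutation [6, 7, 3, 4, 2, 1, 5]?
3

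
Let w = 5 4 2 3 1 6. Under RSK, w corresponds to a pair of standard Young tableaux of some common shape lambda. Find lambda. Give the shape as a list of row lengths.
Row-insert each entry into an empty tableau.

After inserting 5: P = [[5]].
After inserting 4: P = [[4], [5]].
After inserting 2: P = [[2], [4], [5]].
After inserting 3: P = [[2, 3], [4], [5]].
After inserting 1: P = [[1, 3], [2], [4], [5]].
After inserting 6: P = [[1, 3, 6], [2], [4], [5]].

The final insertion tableau P = [[1, 3, 6], [2], [4], [5]] has shape [3, 1, 1, 1].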